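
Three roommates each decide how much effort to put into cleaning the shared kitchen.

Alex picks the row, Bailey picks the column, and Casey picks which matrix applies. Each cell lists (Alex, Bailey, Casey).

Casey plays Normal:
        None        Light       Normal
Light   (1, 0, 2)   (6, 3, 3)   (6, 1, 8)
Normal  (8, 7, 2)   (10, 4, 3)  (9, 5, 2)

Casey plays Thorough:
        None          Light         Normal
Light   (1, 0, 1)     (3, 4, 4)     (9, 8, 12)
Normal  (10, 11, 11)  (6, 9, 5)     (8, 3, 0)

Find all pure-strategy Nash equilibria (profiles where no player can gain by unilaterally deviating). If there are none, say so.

The pure Nash equilibria are (Light, Normal, Thorough), (Normal, None, Thorough).

Alex against (None, Normal): payoffs 1, 8 → best response Normal.
Alex against (None, Thorough): payoffs 1, 10 → best response Normal.
Alex against (Light, Normal): payoffs 6, 10 → best response Normal.
Alex against (Light, Thorough): payoffs 3, 6 → best response Normal.
Alex against (Normal, Normal): payoffs 6, 9 → best response Normal.
Alex against (Normal, Thorough): payoffs 9, 8 → best response Light.
Bailey against (Light, Normal): payoffs 0, 3, 1 → best response Light.
Bailey against (Light, Thorough): payoffs 0, 4, 8 → best response Normal.
Bailey against (Normal, Normal): payoffs 7, 4, 5 → best response None.
Bailey against (Normal, Thorough): payoffs 11, 9, 3 → best response None.
Casey against (Light, None): payoffs 2, 1 → best response Normal.
Casey against (Light, Light): payoffs 3, 4 → best response Thorough.
Casey against (Light, Normal): payoffs 8, 12 → best response Thorough.
Casey against (Normal, None): payoffs 2, 11 → best response Thorough.
Casey against (Normal, Light): payoffs 3, 5 → best response Thorough.
Casey against (Normal, Normal): payoffs 2, 0 → best response Normal.
Mutual best responses: (Light, Normal, Thorough); (Normal, None, Thorough).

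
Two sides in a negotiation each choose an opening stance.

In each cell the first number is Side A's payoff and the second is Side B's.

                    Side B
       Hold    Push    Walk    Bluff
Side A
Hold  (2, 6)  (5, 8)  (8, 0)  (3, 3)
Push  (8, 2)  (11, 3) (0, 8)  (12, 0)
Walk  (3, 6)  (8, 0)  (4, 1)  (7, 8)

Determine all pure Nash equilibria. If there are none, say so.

No pure-strategy Nash equilibrium.

Side A against Hold: payoffs 2, 8, 3 → best response Push.
Side A against Push: payoffs 5, 11, 8 → best response Push.
Side A against Walk: payoffs 8, 0, 4 → best response Hold.
Side A against Bluff: payoffs 3, 12, 7 → best response Push.
Side B against Hold: payoffs 6, 8, 0, 3 → best response Push.
Side B against Push: payoffs 2, 3, 8, 0 → best response Walk.
Side B against Walk: payoffs 6, 0, 1, 8 → best response Bluff.
No profile is a mutual best response for all players.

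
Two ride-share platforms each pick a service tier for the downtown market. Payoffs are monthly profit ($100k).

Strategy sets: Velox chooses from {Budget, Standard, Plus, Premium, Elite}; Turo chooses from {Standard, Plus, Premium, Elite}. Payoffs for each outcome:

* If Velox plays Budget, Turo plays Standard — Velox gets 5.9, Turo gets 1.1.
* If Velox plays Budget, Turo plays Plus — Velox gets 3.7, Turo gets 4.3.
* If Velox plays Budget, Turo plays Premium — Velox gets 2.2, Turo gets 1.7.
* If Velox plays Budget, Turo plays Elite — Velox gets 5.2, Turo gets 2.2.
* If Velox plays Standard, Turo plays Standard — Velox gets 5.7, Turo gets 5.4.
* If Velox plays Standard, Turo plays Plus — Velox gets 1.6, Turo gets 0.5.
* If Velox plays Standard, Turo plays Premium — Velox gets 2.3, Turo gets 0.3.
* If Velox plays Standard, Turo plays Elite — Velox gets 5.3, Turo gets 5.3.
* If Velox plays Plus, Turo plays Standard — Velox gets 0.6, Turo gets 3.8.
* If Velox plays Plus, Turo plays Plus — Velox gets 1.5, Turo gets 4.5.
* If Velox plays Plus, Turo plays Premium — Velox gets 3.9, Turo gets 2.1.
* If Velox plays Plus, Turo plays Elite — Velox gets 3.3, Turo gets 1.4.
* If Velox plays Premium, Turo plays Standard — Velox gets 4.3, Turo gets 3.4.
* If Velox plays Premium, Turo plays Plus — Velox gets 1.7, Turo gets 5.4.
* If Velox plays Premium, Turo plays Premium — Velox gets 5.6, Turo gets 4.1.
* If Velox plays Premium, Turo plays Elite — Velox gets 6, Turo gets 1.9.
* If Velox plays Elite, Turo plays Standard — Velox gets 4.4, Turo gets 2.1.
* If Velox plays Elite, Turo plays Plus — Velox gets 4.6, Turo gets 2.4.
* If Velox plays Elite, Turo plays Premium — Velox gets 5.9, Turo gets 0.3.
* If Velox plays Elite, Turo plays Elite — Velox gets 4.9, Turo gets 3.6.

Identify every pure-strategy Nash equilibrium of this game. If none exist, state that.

(Budget, Standard): Turo can switch to Plus (1.1 → 4.3). Not NE.
(Budget, Plus): Velox can switch to Elite (3.7 → 4.6). Not NE.
(Budget, Premium): Velox can switch to Standard (2.2 → 2.3). Not NE.
(Budget, Elite): Velox can switch to Standard (5.2 → 5.3). Not NE.
(Standard, Standard): Velox can switch to Budget (5.7 → 5.9). Not NE.
(Standard, Plus): Velox can switch to Budget (1.6 → 3.7). Not NE.
(The remaining 14 profiles each have a profitable deviation by the same check.)

This game has no pure Nash equilibrium.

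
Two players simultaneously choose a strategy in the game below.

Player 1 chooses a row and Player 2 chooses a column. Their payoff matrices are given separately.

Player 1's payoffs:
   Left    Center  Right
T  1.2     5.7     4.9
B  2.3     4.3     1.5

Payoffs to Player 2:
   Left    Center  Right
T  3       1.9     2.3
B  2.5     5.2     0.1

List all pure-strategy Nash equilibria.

none

(T, Left): Player 1 can switch to B (1.2 → 2.3). Not NE.
(T, Center): Player 2 can switch to Left (1.9 → 3). Not NE.
(T, Right): Player 2 can switch to Left (2.3 → 3). Not NE.
(B, Left): Player 2 can switch to Center (2.5 → 5.2). Not NE.
(B, Center): Player 1 can switch to T (4.3 → 5.7). Not NE.
(B, Right): Player 1 can switch to T (1.5 → 4.9). Not NE.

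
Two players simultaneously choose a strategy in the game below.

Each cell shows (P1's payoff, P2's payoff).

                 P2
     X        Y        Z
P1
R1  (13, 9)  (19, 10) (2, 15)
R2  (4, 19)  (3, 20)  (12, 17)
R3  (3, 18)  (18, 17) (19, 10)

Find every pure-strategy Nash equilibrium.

There is no pure-strategy Nash equilibrium.

For each player, find the best response to each opponent profile; mutual best responses are the pure NE.
P1 against X: payoffs 13, 4, 3 → best response R1.
P1 against Y: payoffs 19, 3, 18 → best response R1.
P1 against Z: payoffs 2, 12, 19 → best response R3.
P2 against R1: payoffs 9, 10, 15 → best response Z.
P2 against R2: payoffs 19, 20, 17 → best response Y.
P2 against R3: payoffs 18, 17, 10 → best response X.
No profile is a mutual best response for all players.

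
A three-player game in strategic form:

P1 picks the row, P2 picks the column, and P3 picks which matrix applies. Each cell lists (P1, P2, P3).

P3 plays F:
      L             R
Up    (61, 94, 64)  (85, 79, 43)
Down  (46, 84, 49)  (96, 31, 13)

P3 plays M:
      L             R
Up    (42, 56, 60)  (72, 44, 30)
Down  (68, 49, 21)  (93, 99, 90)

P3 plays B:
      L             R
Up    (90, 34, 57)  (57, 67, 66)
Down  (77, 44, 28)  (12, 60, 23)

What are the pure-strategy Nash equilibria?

Pure-strategy Nash equilibria: (Up, L, F) and (Up, R, B) and (Down, R, M)

P1 against (L, F): payoffs 61, 46 → best response Up.
P1 against (L, M): payoffs 42, 68 → best response Down.
P1 against (L, B): payoffs 90, 77 → best response Up.
P1 against (R, F): payoffs 85, 96 → best response Down.
P1 against (R, M): payoffs 72, 93 → best response Down.
P1 against (R, B): payoffs 57, 12 → best response Up.
P2 against (Up, F): payoffs 94, 79 → best response L.
P2 against (Up, M): payoffs 56, 44 → best response L.
P2 against (Up, B): payoffs 34, 67 → best response R.
P2 against (Down, F): payoffs 84, 31 → best response L.
P2 against (Down, M): payoffs 49, 99 → best response R.
P2 against (Down, B): payoffs 44, 60 → best response R.
P3 against (Up, L): payoffs 64, 60, 57 → best response F.
P3 against (Up, R): payoffs 43, 30, 66 → best response B.
P3 against (Down, L): payoffs 49, 21, 28 → best response F.
P3 against (Down, R): payoffs 13, 90, 23 → best response M.
Mutual best responses: (Up, L, F); (Up, R, B); (Down, R, M).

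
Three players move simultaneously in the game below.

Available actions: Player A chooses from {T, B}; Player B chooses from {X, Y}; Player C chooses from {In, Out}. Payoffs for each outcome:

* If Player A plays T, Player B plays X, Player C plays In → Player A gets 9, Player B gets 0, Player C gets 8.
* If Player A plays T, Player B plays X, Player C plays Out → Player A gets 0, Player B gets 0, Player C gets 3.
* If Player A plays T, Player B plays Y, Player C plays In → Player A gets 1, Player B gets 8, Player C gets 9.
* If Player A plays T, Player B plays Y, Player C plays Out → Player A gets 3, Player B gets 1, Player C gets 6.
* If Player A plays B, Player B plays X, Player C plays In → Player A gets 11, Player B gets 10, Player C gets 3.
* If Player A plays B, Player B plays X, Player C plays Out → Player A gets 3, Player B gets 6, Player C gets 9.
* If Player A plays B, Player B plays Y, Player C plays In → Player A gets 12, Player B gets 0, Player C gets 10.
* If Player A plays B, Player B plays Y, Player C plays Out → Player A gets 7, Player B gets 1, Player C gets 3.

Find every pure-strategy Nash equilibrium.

(T, X, In): Player A can switch to B (9 → 11). Not NE.
(T, X, Out): Player A can switch to B (0 → 3). Not NE.
(T, Y, In): Player A can switch to B (1 → 12). Not NE.
(T, Y, Out): Player A can switch to B (3 → 7). Not NE.
(B, X, In): Player C can switch to Out (3 → 9). Not NE.
(B, X, Out): Player A gets 3, best alternative 0; Player B gets 6, best alternative 1; Player C gets 9, best alternative 3. No profitable deviation — NE.
(B, Y, In): Player B can switch to X (0 → 10). Not NE.
(B, Y, Out): Player B can switch to X (1 → 6). Not NE.

(B, X, Out)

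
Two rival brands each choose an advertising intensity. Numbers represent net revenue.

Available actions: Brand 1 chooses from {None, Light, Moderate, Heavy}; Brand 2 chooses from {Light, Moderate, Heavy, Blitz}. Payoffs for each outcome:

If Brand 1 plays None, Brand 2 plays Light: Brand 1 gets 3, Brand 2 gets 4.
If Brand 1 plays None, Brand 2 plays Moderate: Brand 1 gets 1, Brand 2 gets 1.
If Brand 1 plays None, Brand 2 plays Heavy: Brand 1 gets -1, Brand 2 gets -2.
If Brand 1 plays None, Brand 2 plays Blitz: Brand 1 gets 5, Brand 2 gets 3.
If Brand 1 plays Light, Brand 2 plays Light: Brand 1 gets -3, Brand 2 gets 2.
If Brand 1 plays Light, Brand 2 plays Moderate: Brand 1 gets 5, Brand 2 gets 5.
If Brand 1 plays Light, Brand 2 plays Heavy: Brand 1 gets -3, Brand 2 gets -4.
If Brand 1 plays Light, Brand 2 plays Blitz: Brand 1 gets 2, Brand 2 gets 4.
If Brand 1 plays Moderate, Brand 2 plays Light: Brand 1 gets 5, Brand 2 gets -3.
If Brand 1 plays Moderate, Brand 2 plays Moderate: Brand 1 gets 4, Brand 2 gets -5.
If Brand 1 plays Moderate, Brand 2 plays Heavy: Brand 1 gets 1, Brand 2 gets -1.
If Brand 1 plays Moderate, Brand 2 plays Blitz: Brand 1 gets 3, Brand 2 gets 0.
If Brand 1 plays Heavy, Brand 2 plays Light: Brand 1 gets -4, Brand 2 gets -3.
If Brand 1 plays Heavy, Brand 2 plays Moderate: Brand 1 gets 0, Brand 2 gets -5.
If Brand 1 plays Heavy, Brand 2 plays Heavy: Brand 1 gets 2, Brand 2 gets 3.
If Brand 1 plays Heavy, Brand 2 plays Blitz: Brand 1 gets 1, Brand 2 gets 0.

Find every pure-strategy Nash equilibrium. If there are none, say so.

(Light, Moderate) and (Heavy, Heavy)

Check each profile: it is a Nash equilibrium iff no player can strictly gain by switching unilaterally.
(None, Light): Brand 1 can switch to Moderate (3 → 5). Not NE.
(None, Moderate): Brand 1 can switch to Light (1 → 5). Not NE.
(None, Heavy): Brand 1 can switch to Moderate (-1 → 1). Not NE.
(None, Blitz): Brand 2 can switch to Light (3 → 4). Not NE.
(Light, Light): Brand 1 can switch to None (-3 → 3). Not NE.
(Light, Moderate): Brand 1 gets 5, best alternative 4; Brand 2 gets 5, best alternative 4. No profitable deviation — NE.
(Light, Heavy): Brand 1 can switch to None (-3 → -1). Not NE.
(Light, Blitz): Brand 1 can switch to None (2 → 5). Not NE.
(Moderate, Light): Brand 2 can switch to Heavy (-3 → -1). Not NE.
(Moderate, Moderate): Brand 1 can switch to Light (4 → 5). Not NE.
(Moderate, Heavy): Brand 1 can switch to Heavy (1 → 2). Not NE.
(Moderate, Blitz): Brand 1 can switch to None (3 → 5). Not NE.
(Heavy, Light): Brand 1 can switch to None (-4 → 3). Not NE.
(Heavy, Heavy): Brand 1 gets 2, best alternative 1; Brand 2 gets 3, best alternative 0. No profitable deviation — NE.
(The remaining 2 profiles each have a profitable deviation by the same check.)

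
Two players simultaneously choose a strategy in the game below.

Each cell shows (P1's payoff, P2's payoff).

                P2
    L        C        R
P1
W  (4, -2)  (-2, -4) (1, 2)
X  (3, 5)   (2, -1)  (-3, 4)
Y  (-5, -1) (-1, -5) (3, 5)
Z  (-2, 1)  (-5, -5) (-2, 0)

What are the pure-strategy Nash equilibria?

(Y, R)

For each player, find the best response to each opponent profile; mutual best responses are the pure NE.
P1 against L: payoffs 4, 3, -5, -2 → best response W.
P1 against C: payoffs -2, 2, -1, -5 → best response X.
P1 against R: payoffs 1, -3, 3, -2 → best response Y.
P2 against W: payoffs -2, -4, 2 → best response R.
P2 against X: payoffs 5, -1, 4 → best response L.
P2 against Y: payoffs -1, -5, 5 → best response R.
P2 against Z: payoffs 1, -5, 0 → best response L.
Mutual best responses: (Y, R).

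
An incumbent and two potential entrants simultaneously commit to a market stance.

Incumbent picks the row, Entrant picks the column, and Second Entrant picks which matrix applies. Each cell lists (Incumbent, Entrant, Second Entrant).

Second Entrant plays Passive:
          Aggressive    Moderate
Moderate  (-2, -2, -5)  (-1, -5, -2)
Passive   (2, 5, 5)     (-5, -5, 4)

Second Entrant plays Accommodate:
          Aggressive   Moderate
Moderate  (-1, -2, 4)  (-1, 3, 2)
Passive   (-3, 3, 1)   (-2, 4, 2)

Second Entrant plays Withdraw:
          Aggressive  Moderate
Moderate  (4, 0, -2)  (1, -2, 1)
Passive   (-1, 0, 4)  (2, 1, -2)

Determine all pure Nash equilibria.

The pure Nash equilibria are (Moderate, Moderate, Accommodate) and (Passive, Aggressive, Passive).

For each player, find the best response to each opponent profile; mutual best responses are the pure NE.
Incumbent against (Aggressive, Passive): payoffs -2, 2 → best response Passive.
Incumbent against (Aggressive, Accommodate): payoffs -1, -3 → best response Moderate.
Incumbent against (Aggressive, Withdraw): payoffs 4, -1 → best response Moderate.
Incumbent against (Moderate, Passive): payoffs -1, -5 → best response Moderate.
Incumbent against (Moderate, Accommodate): payoffs -1, -2 → best response Moderate.
Incumbent against (Moderate, Withdraw): payoffs 1, 2 → best response Passive.
Entrant against (Moderate, Passive): payoffs -2, -5 → best response Aggressive.
Entrant against (Moderate, Accommodate): payoffs -2, 3 → best response Moderate.
Entrant against (Moderate, Withdraw): payoffs 0, -2 → best response Aggressive.
Entrant against (Passive, Passive): payoffs 5, -5 → best response Aggressive.
Entrant against (Passive, Accommodate): payoffs 3, 4 → best response Moderate.
Entrant against (Passive, Withdraw): payoffs 0, 1 → best response Moderate.
Second Entrant against (Moderate, Aggressive): payoffs -5, 4, -2 → best response Accommodate.
Second Entrant against (Moderate, Moderate): payoffs -2, 2, 1 → best response Accommodate.
Second Entrant against (Passive, Aggressive): payoffs 5, 1, 4 → best response Passive.
Second Entrant against (Passive, Moderate): payoffs 4, 2, -2 → best response Passive.
Mutual best responses: (Moderate, Moderate, Accommodate); (Passive, Aggressive, Passive).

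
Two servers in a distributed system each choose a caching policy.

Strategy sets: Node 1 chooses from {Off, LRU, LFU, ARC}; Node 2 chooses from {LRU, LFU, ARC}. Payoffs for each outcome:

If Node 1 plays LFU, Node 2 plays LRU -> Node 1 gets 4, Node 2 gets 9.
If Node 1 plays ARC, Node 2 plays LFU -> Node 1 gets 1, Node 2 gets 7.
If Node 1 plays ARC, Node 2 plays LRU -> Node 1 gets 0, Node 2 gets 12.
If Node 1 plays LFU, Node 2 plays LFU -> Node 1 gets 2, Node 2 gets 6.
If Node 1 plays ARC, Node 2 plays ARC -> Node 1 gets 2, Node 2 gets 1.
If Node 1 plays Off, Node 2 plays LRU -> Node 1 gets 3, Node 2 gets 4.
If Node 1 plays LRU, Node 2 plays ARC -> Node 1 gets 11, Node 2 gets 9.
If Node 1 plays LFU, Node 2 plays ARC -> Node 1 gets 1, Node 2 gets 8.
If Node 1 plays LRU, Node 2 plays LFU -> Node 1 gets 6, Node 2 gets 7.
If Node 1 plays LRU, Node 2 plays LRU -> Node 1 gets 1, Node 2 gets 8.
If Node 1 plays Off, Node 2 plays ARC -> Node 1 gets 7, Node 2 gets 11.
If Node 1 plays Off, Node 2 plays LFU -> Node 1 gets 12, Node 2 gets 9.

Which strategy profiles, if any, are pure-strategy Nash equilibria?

(LRU, ARC) and (LFU, LRU)

Node 1 against LRU: payoffs 3, 1, 4, 0 → best response LFU.
Node 1 against LFU: payoffs 12, 6, 2, 1 → best response Off.
Node 1 against ARC: payoffs 7, 11, 1, 2 → best response LRU.
Node 2 against Off: payoffs 4, 9, 11 → best response ARC.
Node 2 against LRU: payoffs 8, 7, 9 → best response ARC.
Node 2 against LFU: payoffs 9, 6, 8 → best response LRU.
Node 2 against ARC: payoffs 12, 7, 1 → best response LRU.
Mutual best responses: (LRU, ARC); (LFU, LRU).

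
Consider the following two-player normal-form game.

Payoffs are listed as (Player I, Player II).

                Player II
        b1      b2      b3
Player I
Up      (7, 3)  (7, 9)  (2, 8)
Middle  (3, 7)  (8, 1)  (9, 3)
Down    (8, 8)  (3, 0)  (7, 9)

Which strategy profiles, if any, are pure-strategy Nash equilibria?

This game has no pure Nash equilibrium.

Mark each player's best response to every combination of opponents' strategies; a profile where every player is best-responding is a pure Nash equilibrium.
Player I against b1: payoffs 7, 3, 8 → best response Down.
Player I against b2: payoffs 7, 8, 3 → best response Middle.
Player I against b3: payoffs 2, 9, 7 → best response Middle.
Player II against Up: payoffs 3, 9, 8 → best response b2.
Player II against Middle: payoffs 7, 1, 3 → best response b1.
Player II against Down: payoffs 8, 0, 9 → best response b3.
No profile is a mutual best response for all players.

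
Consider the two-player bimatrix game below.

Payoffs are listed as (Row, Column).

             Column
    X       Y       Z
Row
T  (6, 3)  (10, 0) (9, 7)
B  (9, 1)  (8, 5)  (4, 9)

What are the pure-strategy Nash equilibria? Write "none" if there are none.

For each player, find the best response to each opponent profile; mutual best responses are the pure NE.
Row against X: payoffs 6, 9 → best response B.
Row against Y: payoffs 10, 8 → best response T.
Row against Z: payoffs 9, 4 → best response T.
Column against T: payoffs 3, 0, 7 → best response Z.
Column against B: payoffs 1, 5, 9 → best response Z.
Mutual best responses: (T, Z).

The unique pure-strategy Nash equilibrium is (T, Z).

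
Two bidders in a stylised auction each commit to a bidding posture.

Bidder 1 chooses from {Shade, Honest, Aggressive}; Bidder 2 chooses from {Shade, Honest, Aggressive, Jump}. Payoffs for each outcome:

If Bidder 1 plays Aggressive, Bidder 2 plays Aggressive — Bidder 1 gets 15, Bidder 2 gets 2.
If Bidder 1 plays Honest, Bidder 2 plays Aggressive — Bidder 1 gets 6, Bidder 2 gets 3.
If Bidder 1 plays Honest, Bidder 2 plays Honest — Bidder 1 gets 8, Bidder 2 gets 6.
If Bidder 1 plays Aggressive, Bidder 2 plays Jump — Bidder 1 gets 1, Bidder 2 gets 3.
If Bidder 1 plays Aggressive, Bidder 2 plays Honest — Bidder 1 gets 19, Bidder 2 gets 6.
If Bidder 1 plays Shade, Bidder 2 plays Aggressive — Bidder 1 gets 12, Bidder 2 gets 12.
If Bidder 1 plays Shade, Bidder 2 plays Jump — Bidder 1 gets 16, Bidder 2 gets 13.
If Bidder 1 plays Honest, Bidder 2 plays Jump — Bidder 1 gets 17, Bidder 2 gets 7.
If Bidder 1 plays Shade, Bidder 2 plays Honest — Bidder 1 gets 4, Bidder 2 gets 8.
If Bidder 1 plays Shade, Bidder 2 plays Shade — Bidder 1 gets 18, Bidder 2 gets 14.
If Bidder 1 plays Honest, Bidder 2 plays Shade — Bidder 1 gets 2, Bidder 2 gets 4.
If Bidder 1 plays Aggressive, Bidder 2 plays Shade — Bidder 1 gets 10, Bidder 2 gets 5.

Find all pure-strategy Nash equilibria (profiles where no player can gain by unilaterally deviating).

(Shade, Shade); (Honest, Jump); (Aggressive, Honest)

(Shade, Shade): Bidder 1 gets 18, best alternative 10; Bidder 2 gets 14, best alternative 13. No profitable deviation — NE.
(Shade, Honest): Bidder 1 can switch to Honest (4 → 8). Not NE.
(Shade, Aggressive): Bidder 1 can switch to Aggressive (12 → 15). Not NE.
(Shade, Jump): Bidder 1 can switch to Honest (16 → 17). Not NE.
(Honest, Shade): Bidder 1 can switch to Shade (2 → 18). Not NE.
(Honest, Honest): Bidder 1 can switch to Aggressive (8 → 19). Not NE.
(Honest, Aggressive): Bidder 1 can switch to Shade (6 → 12). Not NE.
(Honest, Jump): Bidder 1 gets 17, best alternative 16; Bidder 2 gets 7, best alternative 6. No profitable deviation — NE.
(Aggressive, Honest): Bidder 1 gets 19, best alternative 8; Bidder 2 gets 6, best alternative 5. No profitable deviation — NE.
(The remaining 3 profiles each have a profitable deviation by the same check.)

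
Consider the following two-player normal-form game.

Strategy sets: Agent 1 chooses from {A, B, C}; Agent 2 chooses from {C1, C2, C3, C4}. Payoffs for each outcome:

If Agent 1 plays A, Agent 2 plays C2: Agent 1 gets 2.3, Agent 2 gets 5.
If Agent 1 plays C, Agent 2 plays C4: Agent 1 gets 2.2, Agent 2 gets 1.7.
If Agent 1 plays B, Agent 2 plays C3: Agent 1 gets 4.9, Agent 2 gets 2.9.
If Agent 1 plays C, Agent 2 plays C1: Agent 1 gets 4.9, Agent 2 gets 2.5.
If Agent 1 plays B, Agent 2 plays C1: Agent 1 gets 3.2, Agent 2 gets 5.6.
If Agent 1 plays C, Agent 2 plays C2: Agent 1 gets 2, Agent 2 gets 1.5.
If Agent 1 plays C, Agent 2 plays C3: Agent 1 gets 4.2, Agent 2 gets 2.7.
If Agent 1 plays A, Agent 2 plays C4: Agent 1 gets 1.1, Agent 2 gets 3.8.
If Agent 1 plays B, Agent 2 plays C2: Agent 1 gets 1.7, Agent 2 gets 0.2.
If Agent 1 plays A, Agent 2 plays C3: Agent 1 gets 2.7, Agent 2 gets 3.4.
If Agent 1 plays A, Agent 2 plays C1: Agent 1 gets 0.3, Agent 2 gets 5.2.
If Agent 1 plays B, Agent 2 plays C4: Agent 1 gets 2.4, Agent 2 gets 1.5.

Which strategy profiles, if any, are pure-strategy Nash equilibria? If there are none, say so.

This game has no pure Nash equilibrium.

Agent 1 against C1: payoffs 0.3, 3.2, 4.9 → best response C.
Agent 1 against C2: payoffs 2.3, 1.7, 2 → best response A.
Agent 1 against C3: payoffs 2.7, 4.9, 4.2 → best response B.
Agent 1 against C4: payoffs 1.1, 2.4, 2.2 → best response B.
Agent 2 against A: payoffs 5.2, 5, 3.4, 3.8 → best response C1.
Agent 2 against B: payoffs 5.6, 0.2, 2.9, 1.5 → best response C1.
Agent 2 against C: payoffs 2.5, 1.5, 2.7, 1.7 → best response C3.
No profile is a mutual best response for all players.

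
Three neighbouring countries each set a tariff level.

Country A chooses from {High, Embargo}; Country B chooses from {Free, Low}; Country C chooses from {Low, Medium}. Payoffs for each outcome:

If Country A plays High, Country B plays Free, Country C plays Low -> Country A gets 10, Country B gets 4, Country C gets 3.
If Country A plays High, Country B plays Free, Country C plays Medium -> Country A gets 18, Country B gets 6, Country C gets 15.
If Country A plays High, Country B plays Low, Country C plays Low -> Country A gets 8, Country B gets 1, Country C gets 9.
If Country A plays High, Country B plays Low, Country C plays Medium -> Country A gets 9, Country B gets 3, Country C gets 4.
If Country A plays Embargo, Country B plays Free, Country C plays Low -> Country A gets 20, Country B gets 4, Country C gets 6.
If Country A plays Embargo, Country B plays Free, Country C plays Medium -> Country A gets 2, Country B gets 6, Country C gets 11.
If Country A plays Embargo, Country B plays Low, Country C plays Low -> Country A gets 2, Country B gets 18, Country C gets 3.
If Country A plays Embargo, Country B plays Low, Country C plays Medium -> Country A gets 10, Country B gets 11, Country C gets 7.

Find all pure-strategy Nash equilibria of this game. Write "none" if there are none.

(High, Free, Low): Country A can switch to Embargo (10 → 20). Not NE.
(High, Free, Medium): Country A gets 18, best alternative 2; Country B gets 6, best alternative 3; Country C gets 15, best alternative 3. No profitable deviation — NE.
(High, Low, Low): Country B can switch to Free (1 → 4). Not NE.
(High, Low, Medium): Country A can switch to Embargo (9 → 10). Not NE.
(Embargo, Free, Low): Country B can switch to Low (4 → 18). Not NE.
(Embargo, Free, Medium): Country A can switch to High (2 → 18). Not NE.
(Embargo, Low, Low): Country A can switch to High (2 → 8). Not NE.
(Embargo, Low, Medium): Country A gets 10, best alternative 9; Country B gets 11, best alternative 6; Country C gets 7, best alternative 3. No profitable deviation — NE.

(High, Free, Medium) and (Embargo, Low, Medium)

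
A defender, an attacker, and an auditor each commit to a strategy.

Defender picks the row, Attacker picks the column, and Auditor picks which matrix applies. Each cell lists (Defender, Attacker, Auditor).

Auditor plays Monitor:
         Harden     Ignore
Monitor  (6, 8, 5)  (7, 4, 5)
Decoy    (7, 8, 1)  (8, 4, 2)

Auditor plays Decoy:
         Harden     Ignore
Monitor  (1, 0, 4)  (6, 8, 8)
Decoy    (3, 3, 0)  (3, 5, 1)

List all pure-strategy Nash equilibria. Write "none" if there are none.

(Monitor, Ignore, Decoy); (Decoy, Harden, Monitor)

For each strategy profile, look for a profitable unilateral deviation.
(Monitor, Harden, Monitor): Defender can switch to Decoy (6 → 7). Not NE.
(Monitor, Harden, Decoy): Defender can switch to Decoy (1 → 3). Not NE.
(Monitor, Ignore, Monitor): Defender can switch to Decoy (7 → 8). Not NE.
(Monitor, Ignore, Decoy): Defender gets 6, best alternative 3; Attacker gets 8, best alternative 0; Auditor gets 8, best alternative 5. No profitable deviation — NE.
(Decoy, Harden, Monitor): Defender gets 7, best alternative 6; Attacker gets 8, best alternative 4; Auditor gets 1, best alternative 0. No profitable deviation — NE.
(Decoy, Harden, Decoy): Attacker can switch to Ignore (3 → 5). Not NE.
(Decoy, Ignore, Monitor): Attacker can switch to Harden (4 → 8). Not NE.
(Decoy, Ignore, Decoy): Defender can switch to Monitor (3 → 6). Not NE.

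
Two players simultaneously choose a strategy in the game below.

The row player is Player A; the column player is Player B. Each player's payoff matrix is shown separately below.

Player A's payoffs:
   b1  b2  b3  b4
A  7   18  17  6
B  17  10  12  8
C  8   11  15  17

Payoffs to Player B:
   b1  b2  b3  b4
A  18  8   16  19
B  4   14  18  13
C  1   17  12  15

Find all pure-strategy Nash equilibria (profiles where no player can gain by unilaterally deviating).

This game has no pure Nash equilibrium.

Player A against b1: payoffs 7, 17, 8 → best response B.
Player A against b2: payoffs 18, 10, 11 → best response A.
Player A against b3: payoffs 17, 12, 15 → best response A.
Player A against b4: payoffs 6, 8, 17 → best response C.
Player B against A: payoffs 18, 8, 16, 19 → best response b4.
Player B against B: payoffs 4, 14, 18, 13 → best response b3.
Player B against C: payoffs 1, 17, 12, 15 → best response b2.
No profile is a mutual best response for all players.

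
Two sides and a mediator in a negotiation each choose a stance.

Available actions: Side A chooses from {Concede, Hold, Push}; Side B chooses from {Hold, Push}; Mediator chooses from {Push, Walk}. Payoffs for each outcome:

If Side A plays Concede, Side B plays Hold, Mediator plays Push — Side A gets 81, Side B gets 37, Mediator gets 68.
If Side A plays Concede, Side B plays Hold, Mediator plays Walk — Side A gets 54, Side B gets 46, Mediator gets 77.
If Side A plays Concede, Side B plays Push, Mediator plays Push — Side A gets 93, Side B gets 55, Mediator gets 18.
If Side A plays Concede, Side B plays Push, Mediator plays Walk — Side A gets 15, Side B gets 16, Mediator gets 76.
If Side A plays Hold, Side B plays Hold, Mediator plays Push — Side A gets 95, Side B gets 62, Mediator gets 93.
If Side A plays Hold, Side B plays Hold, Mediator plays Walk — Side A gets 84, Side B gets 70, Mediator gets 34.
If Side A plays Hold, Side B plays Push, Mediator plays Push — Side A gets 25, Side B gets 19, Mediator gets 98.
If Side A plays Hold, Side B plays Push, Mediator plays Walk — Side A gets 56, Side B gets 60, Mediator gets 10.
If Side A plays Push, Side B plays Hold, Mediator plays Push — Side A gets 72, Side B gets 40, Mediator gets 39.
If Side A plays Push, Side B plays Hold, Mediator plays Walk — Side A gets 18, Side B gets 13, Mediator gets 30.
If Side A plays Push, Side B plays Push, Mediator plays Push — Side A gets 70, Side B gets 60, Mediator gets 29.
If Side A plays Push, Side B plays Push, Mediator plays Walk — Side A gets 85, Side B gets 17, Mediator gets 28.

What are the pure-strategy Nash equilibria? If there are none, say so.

(Concede, Hold, Push): Side A can switch to Hold (81 → 95). Not NE.
(Concede, Hold, Walk): Side A can switch to Hold (54 → 84). Not NE.
(Concede, Push, Push): Mediator can switch to Walk (18 → 76). Not NE.
(Concede, Push, Walk): Side A can switch to Hold (15 → 56). Not NE.
(Hold, Hold, Push): Side A gets 95, best alternative 81; Side B gets 62, best alternative 19; Mediator gets 93, best alternative 34. No profitable deviation — NE.
(Hold, Hold, Walk): Mediator can switch to Push (34 → 93). Not NE.
(Hold, Push, Push): Side A can switch to Concede (25 → 93). Not NE.
(The remaining 5 profiles each have a profitable deviation by the same check.)

(Hold, Hold, Push)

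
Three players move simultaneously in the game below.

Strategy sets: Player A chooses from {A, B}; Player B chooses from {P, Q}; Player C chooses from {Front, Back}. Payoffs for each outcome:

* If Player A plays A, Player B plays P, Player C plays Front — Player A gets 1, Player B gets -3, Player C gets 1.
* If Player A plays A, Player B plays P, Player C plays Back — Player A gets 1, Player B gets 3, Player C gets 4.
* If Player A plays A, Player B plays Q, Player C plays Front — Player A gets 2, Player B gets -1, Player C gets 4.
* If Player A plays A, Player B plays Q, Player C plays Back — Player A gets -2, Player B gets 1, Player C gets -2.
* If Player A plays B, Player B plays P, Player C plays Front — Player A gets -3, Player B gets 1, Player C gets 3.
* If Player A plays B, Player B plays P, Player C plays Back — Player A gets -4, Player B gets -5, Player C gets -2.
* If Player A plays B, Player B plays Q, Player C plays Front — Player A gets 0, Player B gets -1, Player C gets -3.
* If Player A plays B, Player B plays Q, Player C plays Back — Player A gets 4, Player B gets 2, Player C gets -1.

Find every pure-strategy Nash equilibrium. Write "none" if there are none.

Mark each player's best response to every combination of opponents' strategies; a profile where every player is best-responding is a pure Nash equilibrium.
Player A against (P, Front): payoffs 1, -3 → best response A.
Player A against (P, Back): payoffs 1, -4 → best response A.
Player A against (Q, Front): payoffs 2, 0 → best response A.
Player A against (Q, Back): payoffs -2, 4 → best response B.
Player B against (A, Front): payoffs -3, -1 → best response Q.
Player B against (A, Back): payoffs 3, 1 → best response P.
Player B against (B, Front): payoffs 1, -1 → best response P.
Player B against (B, Back): payoffs -5, 2 → best response Q.
Player C against (A, P): payoffs 1, 4 → best response Back.
Player C against (A, Q): payoffs 4, -2 → best response Front.
Player C against (B, P): payoffs 3, -2 → best response Front.
Player C against (B, Q): payoffs -3, -1 → best response Back.
Mutual best responses: (A, P, Back); (A, Q, Front); (B, Q, Back).

Pure-strategy Nash equilibria: (A, P, Back); (A, Q, Front); (B, Q, Back)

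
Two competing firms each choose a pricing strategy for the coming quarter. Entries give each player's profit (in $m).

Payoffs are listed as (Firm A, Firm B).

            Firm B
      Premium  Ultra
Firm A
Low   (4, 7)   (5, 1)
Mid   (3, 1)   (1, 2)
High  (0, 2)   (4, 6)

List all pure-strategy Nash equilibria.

The unique pure-strategy Nash equilibrium is (Low, Premium).

(Low, Premium): Firm A gets 4, best alternative 3; Firm B gets 7, best alternative 1. No profitable deviation — NE.
(Low, Ultra): Firm B can switch to Premium (1 → 7). Not NE.
(Mid, Premium): Firm A can switch to Low (3 → 4). Not NE.
(Mid, Ultra): Firm A can switch to Low (1 → 5). Not NE.
(High, Premium): Firm A can switch to Low (0 → 4). Not NE.
(High, Ultra): Firm A can switch to Low (4 → 5). Not NE.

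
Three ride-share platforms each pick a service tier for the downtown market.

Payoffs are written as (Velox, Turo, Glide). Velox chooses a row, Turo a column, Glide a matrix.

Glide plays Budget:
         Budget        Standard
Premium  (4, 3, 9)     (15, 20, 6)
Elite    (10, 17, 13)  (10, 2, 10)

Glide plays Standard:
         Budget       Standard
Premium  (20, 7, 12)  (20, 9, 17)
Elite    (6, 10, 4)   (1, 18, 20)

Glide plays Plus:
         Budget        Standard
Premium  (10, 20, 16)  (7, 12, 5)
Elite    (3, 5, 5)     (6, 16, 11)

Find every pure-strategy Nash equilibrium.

Velox against (Budget, Budget): payoffs 4, 10 → best response Elite.
Velox against (Budget, Standard): payoffs 20, 6 → best response Premium.
Velox against (Budget, Plus): payoffs 10, 3 → best response Premium.
Velox against (Standard, Budget): payoffs 15, 10 → best response Premium.
Velox against (Standard, Standard): payoffs 20, 1 → best response Premium.
Velox against (Standard, Plus): payoffs 7, 6 → best response Premium.
Turo against (Premium, Budget): payoffs 3, 20 → best response Standard.
Turo against (Premium, Standard): payoffs 7, 9 → best response Standard.
Turo against (Premium, Plus): payoffs 20, 12 → best response Budget.
Turo against (Elite, Budget): payoffs 17, 2 → best response Budget.
Turo against (Elite, Standard): payoffs 10, 18 → best response Standard.
Turo against (Elite, Plus): payoffs 5, 16 → best response Standard.
Glide against (Premium, Budget): payoffs 9, 12, 16 → best response Plus.
Glide against (Premium, Standard): payoffs 6, 17, 5 → best response Standard.
Glide against (Elite, Budget): payoffs 13, 4, 5 → best response Budget.
Glide against (Elite, Standard): payoffs 10, 20, 11 → best response Standard.
Mutual best responses: (Premium, Budget, Plus); (Premium, Standard, Standard); (Elite, Budget, Budget).

(Premium, Budget, Plus) and (Premium, Standard, Standard) and (Elite, Budget, Budget)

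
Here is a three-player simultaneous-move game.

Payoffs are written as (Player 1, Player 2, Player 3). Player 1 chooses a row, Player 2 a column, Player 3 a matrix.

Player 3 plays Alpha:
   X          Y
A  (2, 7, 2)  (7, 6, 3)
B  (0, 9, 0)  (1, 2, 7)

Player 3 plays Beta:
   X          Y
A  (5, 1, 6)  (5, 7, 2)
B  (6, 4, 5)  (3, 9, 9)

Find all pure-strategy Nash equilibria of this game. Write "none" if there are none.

Player 1 against (X, Alpha): payoffs 2, 0 → best response A.
Player 1 against (X, Beta): payoffs 5, 6 → best response B.
Player 1 against (Y, Alpha): payoffs 7, 1 → best response A.
Player 1 against (Y, Beta): payoffs 5, 3 → best response A.
Player 2 against (A, Alpha): payoffs 7, 6 → best response X.
Player 2 against (A, Beta): payoffs 1, 7 → best response Y.
Player 2 against (B, Alpha): payoffs 9, 2 → best response X.
Player 2 against (B, Beta): payoffs 4, 9 → best response Y.
Player 3 against (A, X): payoffs 2, 6 → best response Beta.
Player 3 against (A, Y): payoffs 3, 2 → best response Alpha.
Player 3 against (B, X): payoffs 0, 5 → best response Beta.
Player 3 against (B, Y): payoffs 7, 9 → best response Beta.
No profile is a mutual best response for all players.

none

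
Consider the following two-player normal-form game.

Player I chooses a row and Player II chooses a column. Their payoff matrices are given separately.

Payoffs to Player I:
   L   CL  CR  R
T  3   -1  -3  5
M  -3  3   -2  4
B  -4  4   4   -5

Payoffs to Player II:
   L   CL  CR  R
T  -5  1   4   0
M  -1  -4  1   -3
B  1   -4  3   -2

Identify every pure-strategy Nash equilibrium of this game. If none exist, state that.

Player I against L: payoffs 3, -3, -4 → best response T.
Player I against CL: payoffs -1, 3, 4 → best response B.
Player I against CR: payoffs -3, -2, 4 → best response B.
Player I against R: payoffs 5, 4, -5 → best response T.
Player II against T: payoffs -5, 1, 4, 0 → best response CR.
Player II against M: payoffs -1, -4, 1, -3 → best response CR.
Player II against B: payoffs 1, -4, 3, -2 → best response CR.
Mutual best responses: (B, CR).

Pure NE: (B, CR)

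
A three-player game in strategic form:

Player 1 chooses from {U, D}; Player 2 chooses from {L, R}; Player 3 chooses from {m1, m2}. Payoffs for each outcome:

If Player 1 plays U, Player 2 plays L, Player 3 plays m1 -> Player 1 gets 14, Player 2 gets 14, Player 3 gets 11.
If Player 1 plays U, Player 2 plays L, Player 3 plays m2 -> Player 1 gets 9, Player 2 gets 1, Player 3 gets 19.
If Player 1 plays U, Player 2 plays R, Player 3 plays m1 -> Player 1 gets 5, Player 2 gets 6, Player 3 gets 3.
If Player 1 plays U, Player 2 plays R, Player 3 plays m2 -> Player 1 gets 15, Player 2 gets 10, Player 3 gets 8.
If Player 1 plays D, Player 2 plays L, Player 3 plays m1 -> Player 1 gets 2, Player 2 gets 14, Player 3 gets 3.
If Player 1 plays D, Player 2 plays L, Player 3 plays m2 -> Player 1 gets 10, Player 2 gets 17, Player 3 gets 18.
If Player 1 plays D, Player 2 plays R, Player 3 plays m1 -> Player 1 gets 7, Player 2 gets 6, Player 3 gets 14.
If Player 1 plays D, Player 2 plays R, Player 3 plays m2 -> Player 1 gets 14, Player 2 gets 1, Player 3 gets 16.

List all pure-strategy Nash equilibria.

Player 1 against (L, m1): payoffs 14, 2 → best response U.
Player 1 against (L, m2): payoffs 9, 10 → best response D.
Player 1 against (R, m1): payoffs 5, 7 → best response D.
Player 1 against (R, m2): payoffs 15, 14 → best response U.
Player 2 against (U, m1): payoffs 14, 6 → best response L.
Player 2 against (U, m2): payoffs 1, 10 → best response R.
Player 2 against (D, m1): payoffs 14, 6 → best response L.
Player 2 against (D, m2): payoffs 17, 1 → best response L.
Player 3 against (U, L): payoffs 11, 19 → best response m2.
Player 3 against (U, R): payoffs 3, 8 → best response m2.
Player 3 against (D, L): payoffs 3, 18 → best response m2.
Player 3 against (D, R): payoffs 14, 16 → best response m2.
Mutual best responses: (U, R, m2); (D, L, m2).

Pure-strategy Nash equilibria: (U, R, m2), (D, L, m2)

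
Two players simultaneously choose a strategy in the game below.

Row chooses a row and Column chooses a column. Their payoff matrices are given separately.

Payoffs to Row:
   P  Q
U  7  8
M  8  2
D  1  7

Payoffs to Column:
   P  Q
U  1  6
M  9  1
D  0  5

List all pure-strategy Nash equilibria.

Pure-strategy Nash equilibria: (U, Q) and (M, P)

Check each profile: it is a Nash equilibrium iff no player can strictly gain by switching unilaterally.
(U, P): Row can switch to M (7 → 8). Not NE.
(U, Q): Row gets 8, best alternative 7; Column gets 6, best alternative 1. No profitable deviation — NE.
(M, P): Row gets 8, best alternative 7; Column gets 9, best alternative 1. No profitable deviation — NE.
(M, Q): Row can switch to U (2 → 8). Not NE.
(D, P): Row can switch to U (1 → 7). Not NE.
(D, Q): Row can switch to U (7 → 8). Not NE.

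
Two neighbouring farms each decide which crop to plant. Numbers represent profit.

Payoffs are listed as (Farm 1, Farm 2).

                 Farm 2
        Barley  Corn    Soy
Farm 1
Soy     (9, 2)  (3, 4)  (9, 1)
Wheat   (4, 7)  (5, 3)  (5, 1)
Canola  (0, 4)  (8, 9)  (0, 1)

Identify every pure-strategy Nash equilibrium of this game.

Farm 1 against Barley: payoffs 9, 4, 0 → best response Soy.
Farm 1 against Corn: payoffs 3, 5, 8 → best response Canola.
Farm 1 against Soy: payoffs 9, 5, 0 → best response Soy.
Farm 2 against Soy: payoffs 2, 4, 1 → best response Corn.
Farm 2 against Wheat: payoffs 7, 3, 1 → best response Barley.
Farm 2 against Canola: payoffs 4, 9, 1 → best response Corn.
Mutual best responses: (Canola, Corn).

(Canola, Corn)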